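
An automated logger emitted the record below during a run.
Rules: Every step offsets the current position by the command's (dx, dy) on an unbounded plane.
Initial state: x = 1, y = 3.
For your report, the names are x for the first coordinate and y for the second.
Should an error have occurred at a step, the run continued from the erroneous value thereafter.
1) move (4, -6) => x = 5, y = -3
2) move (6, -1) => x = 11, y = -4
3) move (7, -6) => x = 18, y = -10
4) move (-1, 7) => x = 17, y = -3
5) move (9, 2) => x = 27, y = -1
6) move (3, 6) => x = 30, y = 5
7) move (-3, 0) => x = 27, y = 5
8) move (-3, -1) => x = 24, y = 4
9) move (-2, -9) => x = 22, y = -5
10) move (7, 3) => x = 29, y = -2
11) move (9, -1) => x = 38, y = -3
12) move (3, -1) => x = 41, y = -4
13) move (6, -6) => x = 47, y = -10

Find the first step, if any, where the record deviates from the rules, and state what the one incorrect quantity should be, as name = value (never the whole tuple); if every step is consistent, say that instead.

1. x = 1 + (4) = 5, y = 3 + (-6) = -3 (agrees with the record)
2. x = 5 + (6) = 11, y = -3 + (-1) = -4 (agrees with the record)
3. x = 11 + (7) = 18, y = -4 + (-6) = -10 (same as recorded)
4. x = 18 + (-1) = 17, y = -10 + (7) = -3 (verified)
5. x = 17 + (9) = 26, y = -3 + (2) = -1 (first mismatch against the record)
That makes step 5 the first incorrect line — x = 26 is what it should show.

step 5, x = 26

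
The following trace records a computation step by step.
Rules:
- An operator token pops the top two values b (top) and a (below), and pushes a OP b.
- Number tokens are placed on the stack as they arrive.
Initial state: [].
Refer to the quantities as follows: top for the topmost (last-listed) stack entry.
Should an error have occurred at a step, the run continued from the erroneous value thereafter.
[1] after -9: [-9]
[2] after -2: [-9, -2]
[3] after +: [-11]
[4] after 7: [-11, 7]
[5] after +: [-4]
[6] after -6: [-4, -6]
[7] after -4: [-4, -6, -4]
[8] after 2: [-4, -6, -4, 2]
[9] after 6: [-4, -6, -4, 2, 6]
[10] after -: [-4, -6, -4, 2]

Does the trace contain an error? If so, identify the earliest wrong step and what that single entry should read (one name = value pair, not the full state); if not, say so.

step 10, top = -4

1. push -9: top = -9 (consistent with the trace)
2. push -2: top = -2 (checks out)
3. -9 + -2 = -11 (no discrepancy)
4. push 7: top = 7 (same as recorded)
5. -11 + 7 = -4 (no discrepancy)
6. push -6: top = -6 (checks out)
7. push -4: top = -4 (no discrepancy)
8. push 2: top = 2 (no discrepancy)
9. push 6: top = 6 (agrees with the trace)
10. 2 - 6 = -4 (first mismatch against the trace)
That makes step 10 the first incorrect line — top = -4 is what it should show.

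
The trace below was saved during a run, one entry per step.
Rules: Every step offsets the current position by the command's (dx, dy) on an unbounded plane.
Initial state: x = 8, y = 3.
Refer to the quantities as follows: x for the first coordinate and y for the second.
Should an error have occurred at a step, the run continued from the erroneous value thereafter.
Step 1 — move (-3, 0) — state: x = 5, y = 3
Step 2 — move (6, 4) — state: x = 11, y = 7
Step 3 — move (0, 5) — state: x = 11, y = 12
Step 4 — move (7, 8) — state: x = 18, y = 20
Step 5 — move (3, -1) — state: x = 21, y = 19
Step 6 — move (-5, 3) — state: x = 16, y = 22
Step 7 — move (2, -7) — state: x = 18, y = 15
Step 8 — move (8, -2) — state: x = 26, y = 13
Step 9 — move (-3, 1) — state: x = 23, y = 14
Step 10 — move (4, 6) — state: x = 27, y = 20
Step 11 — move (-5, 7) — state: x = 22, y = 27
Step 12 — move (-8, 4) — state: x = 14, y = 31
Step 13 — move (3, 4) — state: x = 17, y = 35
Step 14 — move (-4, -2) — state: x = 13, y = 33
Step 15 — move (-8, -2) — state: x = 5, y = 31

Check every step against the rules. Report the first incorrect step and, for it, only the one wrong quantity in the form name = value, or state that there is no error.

no error

1. x = 8 + (-3) = 5, y = 3 + (0) = 3 (exactly as logged)
2. x = 5 + (6) = 11, y = 3 + (4) = 7 (in agreement)
3. x = 11 + (0) = 11, y = 7 + (5) = 12 (in agreement)
4. x = 11 + (7) = 18, y = 12 + (8) = 20 (no discrepancy)
5. x = 18 + (3) = 21, y = 20 + (-1) = 19 (exactly as logged)
6. x = 21 + (-5) = 16, y = 19 + (3) = 22 (same as recorded)
7. x = 16 + (2) = 18, y = 22 + (-7) = 15 (agrees with the trace)
8. x = 18 + (8) = 26, y = 15 + (-2) = 13 (confirmed correct)
9. x = 26 + (-3) = 23, y = 13 + (1) = 14 (matches)
10. x = 23 + (4) = 27, y = 14 + (6) = 20 (exactly as logged)
11. x = 27 + (-5) = 22, y = 20 + (7) = 27 (checks out)
12. x = 22 + (-8) = 14, y = 27 + (4) = 31 (matches)
13. x = 14 + (3) = 17, y = 31 + (4) = 35 (confirmed correct)
14. x = 17 + (-4) = 13, y = 35 + (-2) = 33 (exactly as logged)
15. x = 13 + (-8) = 5, y = 33 + (-2) = 31 (in agreement)
No step deviates from the rules.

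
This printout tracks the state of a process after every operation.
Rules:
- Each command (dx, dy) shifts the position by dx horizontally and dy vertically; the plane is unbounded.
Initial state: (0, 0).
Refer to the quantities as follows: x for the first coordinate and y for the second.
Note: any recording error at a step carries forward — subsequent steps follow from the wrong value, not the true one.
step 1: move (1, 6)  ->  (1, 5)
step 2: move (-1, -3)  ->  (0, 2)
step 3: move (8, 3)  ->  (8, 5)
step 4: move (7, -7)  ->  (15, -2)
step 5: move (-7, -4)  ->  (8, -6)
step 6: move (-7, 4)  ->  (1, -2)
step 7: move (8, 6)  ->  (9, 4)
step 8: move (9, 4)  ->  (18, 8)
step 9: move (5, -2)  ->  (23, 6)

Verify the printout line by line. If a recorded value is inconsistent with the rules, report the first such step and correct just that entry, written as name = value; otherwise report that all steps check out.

step 1, y = 6

Recomputing the run from the initial state:
step 1: x = 1, y = 6
step 2: x = 0, y = 3
step 3: x = 8, y = 6
step 4: x = 15, y = -1
step 5: x = 8, y = -5
step 6: x = 1, y = -1
step 7: x = 9, y = 5
step 8: x = 18, y = 9
step 9: x = 23, y = 7
The first disagreement with the printout is at step 1, where the value should be y = 6.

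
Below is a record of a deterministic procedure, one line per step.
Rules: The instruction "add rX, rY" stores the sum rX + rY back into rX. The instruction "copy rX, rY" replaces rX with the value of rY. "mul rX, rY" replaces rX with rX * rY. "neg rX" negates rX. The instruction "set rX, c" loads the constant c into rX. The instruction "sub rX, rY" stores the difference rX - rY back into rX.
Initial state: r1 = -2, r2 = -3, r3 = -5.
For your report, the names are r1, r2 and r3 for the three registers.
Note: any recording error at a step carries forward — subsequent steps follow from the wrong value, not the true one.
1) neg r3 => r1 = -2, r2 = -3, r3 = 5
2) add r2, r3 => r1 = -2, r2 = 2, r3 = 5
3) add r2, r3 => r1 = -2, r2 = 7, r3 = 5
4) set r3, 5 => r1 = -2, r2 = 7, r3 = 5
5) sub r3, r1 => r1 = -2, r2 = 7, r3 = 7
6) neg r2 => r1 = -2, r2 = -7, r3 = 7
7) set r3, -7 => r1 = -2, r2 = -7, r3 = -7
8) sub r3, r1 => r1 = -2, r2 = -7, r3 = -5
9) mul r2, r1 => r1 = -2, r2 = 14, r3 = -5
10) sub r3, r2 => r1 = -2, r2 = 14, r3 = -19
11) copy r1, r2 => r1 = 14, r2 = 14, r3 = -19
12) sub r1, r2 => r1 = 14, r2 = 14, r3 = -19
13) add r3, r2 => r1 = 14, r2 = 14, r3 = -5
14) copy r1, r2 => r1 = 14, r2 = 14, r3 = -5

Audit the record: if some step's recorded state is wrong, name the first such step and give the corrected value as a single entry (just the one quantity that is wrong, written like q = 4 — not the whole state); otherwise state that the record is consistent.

step 1: r3 = -(-5) = 5 -> in agreement
step 2: r2 = -3 + 5 = 2 -> exactly as logged
step 3: r2 = 2 + 5 = 7 -> confirmed correct
step 4: r3 = 5 -> confirmed correct
step 5: r3 = 5 - -2 = 7 -> agrees with the record
step 6: r2 = -(7) = -7 -> in agreement
step 7: r3 = -7 -> agrees with the record
step 8: r3 = -7 - -2 = -5 -> verified
step 9: r2 = -7 * -2 = 14 -> agrees with the record
step 10: r3 = -5 - 14 = -19 -> matches
step 11: r1 = 14 -> checks out
step 12: r1 = 14 - 14 = 0 -> this is not what the record shows
Step 12 is the first one off; corrected, r1 = 0.

step 12, r1 = 0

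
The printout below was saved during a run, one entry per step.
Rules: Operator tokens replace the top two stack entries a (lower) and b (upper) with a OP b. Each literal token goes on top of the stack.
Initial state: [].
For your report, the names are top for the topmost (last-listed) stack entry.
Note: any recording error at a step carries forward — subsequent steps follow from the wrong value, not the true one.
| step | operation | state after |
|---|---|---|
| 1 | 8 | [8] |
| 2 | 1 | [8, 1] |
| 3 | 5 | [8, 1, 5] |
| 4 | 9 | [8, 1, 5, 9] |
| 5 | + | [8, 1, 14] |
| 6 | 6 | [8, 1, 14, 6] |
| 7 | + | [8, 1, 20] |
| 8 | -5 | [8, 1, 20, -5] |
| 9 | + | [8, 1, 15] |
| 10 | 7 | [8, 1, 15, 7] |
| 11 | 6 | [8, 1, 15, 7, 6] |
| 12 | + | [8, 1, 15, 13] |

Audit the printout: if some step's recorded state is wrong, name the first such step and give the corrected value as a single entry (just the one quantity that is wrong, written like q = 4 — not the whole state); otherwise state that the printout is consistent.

no error

step 1: push 8: top = 8 -> verified
step 2: push 1: top = 1 -> verified
step 3: push 5: top = 5 -> same as recorded
step 4: push 9: top = 9 -> verified
step 5: 5 + 9 = 14 -> same as recorded
step 6: push 6: top = 6 -> verified
step 7: 14 + 6 = 20 -> in agreement
step 8: push -5: top = -5 -> same as recorded
step 9: 20 + -5 = 15 -> agrees with the printout
step 10: push 7: top = 7 -> agrees with the printout
step 11: push 6: top = 6 -> consistent with the printout
step 12: 7 + 6 = 13 -> no discrepancy
All entries verified; no error found.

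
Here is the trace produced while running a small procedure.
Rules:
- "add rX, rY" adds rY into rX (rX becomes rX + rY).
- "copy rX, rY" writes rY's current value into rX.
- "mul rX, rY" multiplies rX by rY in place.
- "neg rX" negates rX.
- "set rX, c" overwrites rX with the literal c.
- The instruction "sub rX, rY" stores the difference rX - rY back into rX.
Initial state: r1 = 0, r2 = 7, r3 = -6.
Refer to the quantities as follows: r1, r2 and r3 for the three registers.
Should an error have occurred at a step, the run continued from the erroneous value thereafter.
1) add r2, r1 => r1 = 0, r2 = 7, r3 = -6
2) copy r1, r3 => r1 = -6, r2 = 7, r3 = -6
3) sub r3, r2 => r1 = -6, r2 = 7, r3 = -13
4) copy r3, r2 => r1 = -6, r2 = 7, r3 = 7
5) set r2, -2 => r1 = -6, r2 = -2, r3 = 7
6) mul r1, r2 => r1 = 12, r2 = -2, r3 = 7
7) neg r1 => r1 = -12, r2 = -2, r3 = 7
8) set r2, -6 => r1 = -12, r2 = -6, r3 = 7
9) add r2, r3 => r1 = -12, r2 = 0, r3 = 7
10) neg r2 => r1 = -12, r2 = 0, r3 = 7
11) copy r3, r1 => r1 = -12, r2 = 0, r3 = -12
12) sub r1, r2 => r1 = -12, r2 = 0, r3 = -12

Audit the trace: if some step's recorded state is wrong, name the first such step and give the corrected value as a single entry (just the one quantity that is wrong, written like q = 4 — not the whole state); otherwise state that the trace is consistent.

step 9, r2 = 1

1. r2 = 7 + 0 = 7 (in agreement)
2. r1 = -6 (confirmed correct)
3. r3 = -6 - 7 = -13 (exactly as logged)
4. r3 = 7 (same as recorded)
5. r2 = -2 (matches)
6. r1 = -6 * -2 = 12 (checks out)
7. r1 = -(12) = -12 (in agreement)
8. r2 = -6 (confirmed correct)
9. r2 = -6 + 7 = 1 (this is not what the trace shows)
The audit stops at step 9: the recorded entry is wrong and should be r2 = 1.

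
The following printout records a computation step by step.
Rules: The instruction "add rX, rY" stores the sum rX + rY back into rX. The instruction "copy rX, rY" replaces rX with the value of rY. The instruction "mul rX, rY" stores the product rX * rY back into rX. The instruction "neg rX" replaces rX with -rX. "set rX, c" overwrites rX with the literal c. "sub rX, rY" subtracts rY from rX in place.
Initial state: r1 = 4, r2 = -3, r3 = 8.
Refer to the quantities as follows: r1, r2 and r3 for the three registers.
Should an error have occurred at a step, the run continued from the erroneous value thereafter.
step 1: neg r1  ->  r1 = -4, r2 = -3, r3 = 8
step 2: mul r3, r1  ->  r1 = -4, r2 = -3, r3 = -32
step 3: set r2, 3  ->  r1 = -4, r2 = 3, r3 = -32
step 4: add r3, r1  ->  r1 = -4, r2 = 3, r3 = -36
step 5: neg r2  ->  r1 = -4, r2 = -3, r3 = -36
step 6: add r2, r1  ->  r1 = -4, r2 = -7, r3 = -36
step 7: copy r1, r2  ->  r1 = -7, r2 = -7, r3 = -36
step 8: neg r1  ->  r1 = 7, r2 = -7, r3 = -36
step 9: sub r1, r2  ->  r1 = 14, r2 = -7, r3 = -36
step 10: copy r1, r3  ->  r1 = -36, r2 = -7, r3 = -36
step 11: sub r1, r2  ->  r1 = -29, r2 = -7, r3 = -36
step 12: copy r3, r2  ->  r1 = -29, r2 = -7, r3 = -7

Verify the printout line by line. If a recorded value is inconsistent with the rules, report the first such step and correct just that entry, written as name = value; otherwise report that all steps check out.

no error

Recomputing the run from the initial state:
step 1: r1 = -4, r2 = -3, r3 = 8
step 2: r1 = -4, r2 = -3, r3 = -32
step 3: r1 = -4, r2 = 3, r3 = -32
step 4: r1 = -4, r2 = 3, r3 = -36
step 5: r1 = -4, r2 = -3, r3 = -36
step 6: r1 = -4, r2 = -7, r3 = -36
step 7: r1 = -7, r2 = -7, r3 = -36
step 8: r1 = 7, r2 = -7, r3 = -36
step 9: r1 = 14, r2 = -7, r3 = -36
step 10: r1 = -36, r2 = -7, r3 = -36
step 11: r1 = -29, r2 = -7, r3 = -36
step 12: r1 = -29, r2 = -7, r3 = -7
This matches the printout at every step.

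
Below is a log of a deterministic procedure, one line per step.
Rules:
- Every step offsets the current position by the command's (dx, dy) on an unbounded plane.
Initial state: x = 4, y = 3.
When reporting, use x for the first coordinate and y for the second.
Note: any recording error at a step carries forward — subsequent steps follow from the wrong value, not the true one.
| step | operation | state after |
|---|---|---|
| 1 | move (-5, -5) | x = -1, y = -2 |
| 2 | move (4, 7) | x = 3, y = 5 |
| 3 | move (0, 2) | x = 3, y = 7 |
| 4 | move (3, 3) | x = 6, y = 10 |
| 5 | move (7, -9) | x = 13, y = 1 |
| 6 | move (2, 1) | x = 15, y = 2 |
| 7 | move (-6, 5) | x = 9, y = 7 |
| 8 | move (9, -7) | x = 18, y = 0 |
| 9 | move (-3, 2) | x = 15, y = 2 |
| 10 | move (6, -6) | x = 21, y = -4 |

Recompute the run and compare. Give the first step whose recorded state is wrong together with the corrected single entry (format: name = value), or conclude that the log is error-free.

Recomputing the run from the initial state:
step 1: x = -1, y = -2
step 2: x = 3, y = 5
step 3: x = 3, y = 7
step 4: x = 6, y = 10
step 5: x = 13, y = 1
step 6: x = 15, y = 2
step 7: x = 9, y = 7
step 8: x = 18, y = 0
step 9: x = 15, y = 2
step 10: x = 21, y = -4
This matches the log at every step.

no error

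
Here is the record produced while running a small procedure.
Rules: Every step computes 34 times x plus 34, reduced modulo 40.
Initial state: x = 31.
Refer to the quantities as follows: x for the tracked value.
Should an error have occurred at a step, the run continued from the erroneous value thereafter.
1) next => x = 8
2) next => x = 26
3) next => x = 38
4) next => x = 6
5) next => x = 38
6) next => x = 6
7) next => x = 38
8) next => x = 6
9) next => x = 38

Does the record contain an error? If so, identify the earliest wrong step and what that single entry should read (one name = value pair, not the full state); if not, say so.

no error

Recomputing the run from the initial state:
step 1: x = 8
step 2: x = 26
step 3: x = 38
step 4: x = 6
step 5: x = 38
step 6: x = 6
step 7: x = 38
step 8: x = 6
step 9: x = 38
This matches the record at every step.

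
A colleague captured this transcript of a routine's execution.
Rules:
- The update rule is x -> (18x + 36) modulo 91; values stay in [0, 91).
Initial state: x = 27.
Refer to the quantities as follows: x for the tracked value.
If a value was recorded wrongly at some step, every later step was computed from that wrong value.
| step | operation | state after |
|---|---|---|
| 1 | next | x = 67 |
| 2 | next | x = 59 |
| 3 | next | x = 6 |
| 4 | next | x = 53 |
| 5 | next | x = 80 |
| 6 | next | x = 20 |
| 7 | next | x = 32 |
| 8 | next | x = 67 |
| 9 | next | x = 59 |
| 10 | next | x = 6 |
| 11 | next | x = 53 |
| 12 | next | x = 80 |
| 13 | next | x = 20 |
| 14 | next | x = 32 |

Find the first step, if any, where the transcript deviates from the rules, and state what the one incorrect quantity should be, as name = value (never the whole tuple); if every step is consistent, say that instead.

Recomputing the run from the initial state:
step 1: x = 67
step 2: x = 59
step 3: x = 6
step 4: x = 53
step 5: x = 80
step 6: x = 20
step 7: x = 32
step 8: x = 66
step 9: x = 41
step 10: x = 46
step 11: x = 45
step 12: x = 27
step 13: x = 67
step 14: x = 59
The first disagreement with the transcript is at step 8, where the value should be x = 66.

step 8, x = 66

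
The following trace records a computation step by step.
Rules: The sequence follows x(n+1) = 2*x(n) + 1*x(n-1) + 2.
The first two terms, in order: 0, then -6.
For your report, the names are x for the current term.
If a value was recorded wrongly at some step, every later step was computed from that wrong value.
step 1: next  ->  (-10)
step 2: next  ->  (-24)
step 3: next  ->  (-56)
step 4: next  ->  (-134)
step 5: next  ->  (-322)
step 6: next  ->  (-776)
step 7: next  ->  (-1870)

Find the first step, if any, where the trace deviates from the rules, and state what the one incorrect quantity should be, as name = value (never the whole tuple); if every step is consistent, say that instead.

Step 1: x = 2*(-6) + (1)*(0) + (2) = -10 — in agreement.
Step 2: x = 2*(-10) + (1)*(-6) + (2) = -24 — verified.
Step 3: x = 2*(-24) + (1)*(-10) + (2) = -56 — consistent with the trace.
Step 4: x = 2*(-56) + (1)*(-24) + (2) = -134 — confirmed correct.
Step 5: x = 2*(-134) + (1)*(-56) + (2) = -322 — consistent with the trace.
Step 6: x = 2*(-322) + (1)*(-134) + (2) = -776 — consistent with the trace.
Step 7: x = 2*(-776) + (1)*(-322) + (2) = -1872 — the entry is off here.
The earliest wrong entry is at step 7: it should read x = -1872.

step 7, x = -1872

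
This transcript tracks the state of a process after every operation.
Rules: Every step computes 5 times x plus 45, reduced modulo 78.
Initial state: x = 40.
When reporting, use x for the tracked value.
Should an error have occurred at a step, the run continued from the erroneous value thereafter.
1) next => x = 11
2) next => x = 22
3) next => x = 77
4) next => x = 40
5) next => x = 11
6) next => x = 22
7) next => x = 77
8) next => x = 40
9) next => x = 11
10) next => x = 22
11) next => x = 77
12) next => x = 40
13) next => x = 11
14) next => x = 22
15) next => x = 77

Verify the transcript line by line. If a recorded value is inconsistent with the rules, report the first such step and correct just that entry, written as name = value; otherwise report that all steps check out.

Recomputing the run from the initial state:
step 1: x = 11
step 2: x = 22
step 3: x = 77
step 4: x = 40
step 5: x = 11
step 6: x = 22
step 7: x = 77
step 8: x = 40
step 9: x = 11
step 10: x = 22
step 11: x = 77
step 12: x = 40
step 13: x = 11
step 14: x = 22
step 15: x = 77
This matches the transcript at every step.

no error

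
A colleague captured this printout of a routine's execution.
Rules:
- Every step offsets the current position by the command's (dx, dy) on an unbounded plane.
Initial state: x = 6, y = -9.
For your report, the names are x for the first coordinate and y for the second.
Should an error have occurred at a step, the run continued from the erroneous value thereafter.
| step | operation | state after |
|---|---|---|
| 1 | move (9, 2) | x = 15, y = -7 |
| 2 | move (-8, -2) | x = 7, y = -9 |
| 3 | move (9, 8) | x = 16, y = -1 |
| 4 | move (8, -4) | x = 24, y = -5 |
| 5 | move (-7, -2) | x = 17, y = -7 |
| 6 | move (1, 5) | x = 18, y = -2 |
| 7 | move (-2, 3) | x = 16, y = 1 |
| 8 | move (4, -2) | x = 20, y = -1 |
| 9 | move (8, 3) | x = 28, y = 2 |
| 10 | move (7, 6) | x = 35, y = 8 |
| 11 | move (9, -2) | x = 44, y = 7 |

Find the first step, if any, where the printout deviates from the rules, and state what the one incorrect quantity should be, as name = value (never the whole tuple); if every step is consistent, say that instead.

step 11, y = 6

Recomputing the run from the initial state:
step 1: x = 15, y = -7
step 2: x = 7, y = -9
step 3: x = 16, y = -1
step 4: x = 24, y = -5
step 5: x = 17, y = -7
step 6: x = 18, y = -2
step 7: x = 16, y = 1
step 8: x = 20, y = -1
step 9: x = 28, y = 2
step 10: x = 35, y = 8
step 11: x = 44, y = 6
The first disagreement with the printout is at step 11, where the value should be y = 6.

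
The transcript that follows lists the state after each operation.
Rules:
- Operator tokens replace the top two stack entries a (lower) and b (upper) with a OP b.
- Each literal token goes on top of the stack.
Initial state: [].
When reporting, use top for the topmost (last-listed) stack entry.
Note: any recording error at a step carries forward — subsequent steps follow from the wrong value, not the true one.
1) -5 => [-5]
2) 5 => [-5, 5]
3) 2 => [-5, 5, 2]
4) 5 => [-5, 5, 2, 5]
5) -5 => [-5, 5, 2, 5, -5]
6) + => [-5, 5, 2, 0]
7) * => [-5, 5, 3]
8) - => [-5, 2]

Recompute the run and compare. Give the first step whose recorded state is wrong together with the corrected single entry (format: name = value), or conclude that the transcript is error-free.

step 7, top = 0

Recomputing the run from the initial state:
step 1: [-5]
step 2: [-5, 5]
step 3: [-5, 5, 2]
step 4: [-5, 5, 2, 5]
step 5: [-5, 5, 2, 5, -5]
step 6: [-5, 5, 2, 0]
step 7: [-5, 5, 0]
step 8: [-5, 5]
The first disagreement with the transcript is at step 7, where the value should be top = 0.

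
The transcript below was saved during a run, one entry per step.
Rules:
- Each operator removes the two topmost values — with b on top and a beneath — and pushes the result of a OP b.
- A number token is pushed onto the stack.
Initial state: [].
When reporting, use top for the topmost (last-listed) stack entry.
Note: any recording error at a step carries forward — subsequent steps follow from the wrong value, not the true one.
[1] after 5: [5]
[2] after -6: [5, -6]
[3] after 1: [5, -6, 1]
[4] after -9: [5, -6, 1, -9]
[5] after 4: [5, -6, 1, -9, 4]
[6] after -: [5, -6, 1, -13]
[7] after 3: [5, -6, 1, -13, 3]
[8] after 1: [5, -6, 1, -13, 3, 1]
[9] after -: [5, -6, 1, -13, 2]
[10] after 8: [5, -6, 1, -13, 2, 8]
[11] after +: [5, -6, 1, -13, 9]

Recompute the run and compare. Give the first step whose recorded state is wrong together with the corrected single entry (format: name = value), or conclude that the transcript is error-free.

step 11, top = 10

Recomputing the run from the initial state:
step 1: [5]
step 2: [5, -6]
step 3: [5, -6, 1]
step 4: [5, -6, 1, -9]
step 5: [5, -6, 1, -9, 4]
step 6: [5, -6, 1, -13]
step 7: [5, -6, 1, -13, 3]
step 8: [5, -6, 1, -13, 3, 1]
step 9: [5, -6, 1, -13, 2]
step 10: [5, -6, 1, -13, 2, 8]
step 11: [5, -6, 1, -13, 10]
The first disagreement with the transcript is at step 11, where the value should be top = 10.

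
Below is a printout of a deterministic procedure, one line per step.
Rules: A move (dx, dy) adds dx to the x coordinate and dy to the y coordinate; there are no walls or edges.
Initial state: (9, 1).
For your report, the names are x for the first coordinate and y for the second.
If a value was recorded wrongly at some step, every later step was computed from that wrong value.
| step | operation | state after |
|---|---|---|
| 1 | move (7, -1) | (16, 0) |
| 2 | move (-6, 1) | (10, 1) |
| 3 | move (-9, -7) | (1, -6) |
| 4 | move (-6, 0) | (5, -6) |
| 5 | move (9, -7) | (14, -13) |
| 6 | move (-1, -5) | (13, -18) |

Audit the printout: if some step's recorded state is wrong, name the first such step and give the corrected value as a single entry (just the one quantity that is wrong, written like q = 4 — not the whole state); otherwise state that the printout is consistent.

step 4, x = -5

Recomputing the run from the initial state:
step 1: x = 16, y = 0
step 2: x = 10, y = 1
step 3: x = 1, y = -6
step 4: x = -5, y = -6
step 5: x = 4, y = -13
step 6: x = 3, y = -18
The first disagreement with the printout is at step 4, where the value should be x = -5.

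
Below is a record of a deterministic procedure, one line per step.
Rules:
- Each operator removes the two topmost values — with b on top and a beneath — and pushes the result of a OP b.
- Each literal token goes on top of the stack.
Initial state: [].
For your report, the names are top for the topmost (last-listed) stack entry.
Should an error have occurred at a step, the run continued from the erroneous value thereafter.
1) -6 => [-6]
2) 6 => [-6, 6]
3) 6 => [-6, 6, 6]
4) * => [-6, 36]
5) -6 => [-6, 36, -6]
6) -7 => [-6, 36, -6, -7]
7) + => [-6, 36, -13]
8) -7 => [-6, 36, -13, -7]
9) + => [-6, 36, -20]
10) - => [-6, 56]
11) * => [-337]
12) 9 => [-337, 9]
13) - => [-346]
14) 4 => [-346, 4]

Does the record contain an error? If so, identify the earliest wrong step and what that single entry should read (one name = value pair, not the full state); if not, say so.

1. push -6: top = -6 (agrees with the record)
2. push 6: top = 6 (matches)
3. push 6: top = 6 (confirmed correct)
4. 6 * 6 = 36 (exactly as logged)
5. push -6: top = -6 (no discrepancy)
6. push -7: top = -7 (matches)
7. -6 + -7 = -13 (verified)
8. push -7: top = -7 (matches)
9. -13 + -7 = -20 (checks out)
10. 36 - -20 = 56 (agrees with the record)
11. -6 * 56 = -336 (the recorded entry deviates here)
Conclusion: step 11 carries the first error; the entry should be top = -336.

step 11, top = -336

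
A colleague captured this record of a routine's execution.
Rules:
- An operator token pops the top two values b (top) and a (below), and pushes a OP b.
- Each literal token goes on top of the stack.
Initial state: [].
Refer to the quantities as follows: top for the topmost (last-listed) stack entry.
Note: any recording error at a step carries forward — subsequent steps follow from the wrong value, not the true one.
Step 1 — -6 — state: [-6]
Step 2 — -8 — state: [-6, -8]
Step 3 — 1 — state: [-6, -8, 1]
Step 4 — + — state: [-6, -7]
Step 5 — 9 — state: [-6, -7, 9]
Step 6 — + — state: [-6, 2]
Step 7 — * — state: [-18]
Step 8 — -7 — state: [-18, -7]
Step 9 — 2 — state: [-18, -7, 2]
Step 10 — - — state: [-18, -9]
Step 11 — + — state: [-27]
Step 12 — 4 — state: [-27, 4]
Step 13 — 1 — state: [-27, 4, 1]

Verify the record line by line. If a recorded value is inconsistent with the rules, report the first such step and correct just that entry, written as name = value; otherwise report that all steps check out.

step 7, top = -12

Recomputing the run from the initial state:
step 1: [-6]
step 2: [-6, -8]
step 3: [-6, -8, 1]
step 4: [-6, -7]
step 5: [-6, -7, 9]
step 6: [-6, 2]
step 7: [-12]
step 8: [-12, -7]
step 9: [-12, -7, 2]
step 10: [-12, -9]
step 11: [-21]
step 12: [-21, 4]
step 13: [-21, 4, 1]
The first disagreement with the record is at step 7, where the value should be top = -12.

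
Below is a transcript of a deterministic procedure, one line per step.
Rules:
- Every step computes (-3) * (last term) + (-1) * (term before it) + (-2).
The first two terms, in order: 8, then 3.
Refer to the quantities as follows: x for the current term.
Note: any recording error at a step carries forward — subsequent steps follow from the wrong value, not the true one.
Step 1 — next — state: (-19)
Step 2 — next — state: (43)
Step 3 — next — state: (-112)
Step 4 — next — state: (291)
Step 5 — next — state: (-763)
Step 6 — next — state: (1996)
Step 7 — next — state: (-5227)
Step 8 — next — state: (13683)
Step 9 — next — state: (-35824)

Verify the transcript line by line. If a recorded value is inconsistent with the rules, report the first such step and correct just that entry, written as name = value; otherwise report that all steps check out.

step 2, x = 52

step 1: x = -3*(3) + (-1)*(8) + (-2) = -19 -> checks out
step 2: x = -3*(-19) + (-1)*(3) + (-2) = 52 -> first mismatch against the transcript
First deviation found at step 2; the corrected entry is x = 52.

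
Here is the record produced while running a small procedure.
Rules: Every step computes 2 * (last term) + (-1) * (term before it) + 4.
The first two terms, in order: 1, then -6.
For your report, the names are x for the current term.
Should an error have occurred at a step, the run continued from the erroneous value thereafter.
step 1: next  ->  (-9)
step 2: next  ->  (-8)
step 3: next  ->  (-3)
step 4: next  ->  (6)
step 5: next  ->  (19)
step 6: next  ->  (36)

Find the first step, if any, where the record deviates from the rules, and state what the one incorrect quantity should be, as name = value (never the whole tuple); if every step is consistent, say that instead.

no error

Recomputing the run from the initial state:
step 1: x = -9
step 2: x = -8
step 3: x = -3
step 4: x = 6
step 5: x = 19
step 6: x = 36
This matches the record at every step.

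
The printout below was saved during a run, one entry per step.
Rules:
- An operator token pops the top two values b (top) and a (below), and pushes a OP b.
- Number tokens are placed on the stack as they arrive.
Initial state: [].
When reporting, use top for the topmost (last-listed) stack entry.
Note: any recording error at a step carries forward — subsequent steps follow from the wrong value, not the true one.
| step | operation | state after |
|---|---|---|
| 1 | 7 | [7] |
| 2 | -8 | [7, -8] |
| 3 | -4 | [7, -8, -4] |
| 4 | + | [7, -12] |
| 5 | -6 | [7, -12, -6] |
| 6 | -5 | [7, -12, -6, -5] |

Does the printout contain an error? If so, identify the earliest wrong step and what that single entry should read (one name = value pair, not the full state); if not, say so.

no error

1. push 7: top = 7 (confirmed correct)
2. push -8: top = -8 (consistent with the printout)
3. push -4: top = -4 (checks out)
4. -8 + -4 = -12 (no discrepancy)
5. push -6: top = -6 (verified)
6. push -5: top = -5 (checks out)
No step deviates from the rules.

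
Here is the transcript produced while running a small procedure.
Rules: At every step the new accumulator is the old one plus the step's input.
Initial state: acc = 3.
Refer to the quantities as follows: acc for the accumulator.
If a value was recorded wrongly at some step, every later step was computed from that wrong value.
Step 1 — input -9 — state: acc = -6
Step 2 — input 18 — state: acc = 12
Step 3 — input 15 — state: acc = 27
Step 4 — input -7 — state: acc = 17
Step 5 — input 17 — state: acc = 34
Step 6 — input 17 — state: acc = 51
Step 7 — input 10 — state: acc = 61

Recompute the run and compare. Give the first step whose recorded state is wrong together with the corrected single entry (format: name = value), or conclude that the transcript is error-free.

Recomputing the run from the initial state:
step 1: acc = -6
step 2: acc = 12
step 3: acc = 27
step 4: acc = 20
step 5: acc = 37
step 6: acc = 54
step 7: acc = 64
The first disagreement with the transcript is at step 4, where the value should be acc = 20.

step 4, acc = 20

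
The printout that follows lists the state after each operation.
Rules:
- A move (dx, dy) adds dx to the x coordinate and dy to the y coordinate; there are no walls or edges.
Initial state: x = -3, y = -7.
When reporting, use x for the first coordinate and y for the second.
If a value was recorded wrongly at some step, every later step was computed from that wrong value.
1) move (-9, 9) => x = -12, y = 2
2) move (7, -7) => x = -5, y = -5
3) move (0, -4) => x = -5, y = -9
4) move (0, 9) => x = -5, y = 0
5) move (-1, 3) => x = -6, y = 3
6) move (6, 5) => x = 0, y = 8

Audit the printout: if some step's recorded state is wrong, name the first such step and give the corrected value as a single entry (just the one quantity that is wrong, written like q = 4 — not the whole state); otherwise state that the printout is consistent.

no error

step 1: x = -3 + (-9) = -12, y = -7 + (9) = 2 -> matches
step 2: x = -12 + (7) = -5, y = 2 + (-7) = -5 -> matches
step 3: x = -5 + (0) = -5, y = -5 + (-4) = -9 -> same as recorded
step 4: x = -5 + (0) = -5, y = -9 + (9) = 0 -> exactly as logged
step 5: x = -5 + (-1) = -6, y = 0 + (3) = 3 -> consistent with the printout
step 6: x = -6 + (6) = 0, y = 3 + (5) = 8 -> confirmed correct
No step deviates from the rules.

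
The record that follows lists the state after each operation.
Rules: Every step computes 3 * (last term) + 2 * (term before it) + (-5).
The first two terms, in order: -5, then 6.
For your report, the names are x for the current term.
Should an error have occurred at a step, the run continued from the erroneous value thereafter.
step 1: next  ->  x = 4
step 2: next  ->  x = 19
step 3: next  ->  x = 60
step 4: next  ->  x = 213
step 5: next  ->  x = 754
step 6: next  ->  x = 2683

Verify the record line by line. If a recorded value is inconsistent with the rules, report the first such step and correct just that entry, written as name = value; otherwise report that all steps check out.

Step 1: x = 3*(6) + (2)*(-5) + (-5) = 3 — the recorded entry deviates here.
So the first discrepancy is step 1, where the right value is x = 3.

step 1, x = 3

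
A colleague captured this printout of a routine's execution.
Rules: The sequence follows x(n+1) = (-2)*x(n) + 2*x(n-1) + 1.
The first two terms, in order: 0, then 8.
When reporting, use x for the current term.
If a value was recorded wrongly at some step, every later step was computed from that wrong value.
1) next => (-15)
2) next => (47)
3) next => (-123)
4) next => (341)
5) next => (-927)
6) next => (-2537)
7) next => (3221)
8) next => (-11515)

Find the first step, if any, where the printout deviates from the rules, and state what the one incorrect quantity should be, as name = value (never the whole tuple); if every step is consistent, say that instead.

step 1: x = -2*(8) + (2)*(0) + (1) = -15 -> confirmed correct
step 2: x = -2*(-15) + (2)*(8) + (1) = 47 -> agrees with the printout
step 3: x = -2*(47) + (2)*(-15) + (1) = -123 -> verified
step 4: x = -2*(-123) + (2)*(47) + (1) = 341 -> confirmed correct
step 5: x = -2*(341) + (2)*(-123) + (1) = -927 -> exactly as logged
step 6: x = -2*(-927) + (2)*(341) + (1) = 2537 -> this is not what the printout shows
The audit stops at step 6: the recorded entry is wrong and should be x = 2537.

step 6, x = 2537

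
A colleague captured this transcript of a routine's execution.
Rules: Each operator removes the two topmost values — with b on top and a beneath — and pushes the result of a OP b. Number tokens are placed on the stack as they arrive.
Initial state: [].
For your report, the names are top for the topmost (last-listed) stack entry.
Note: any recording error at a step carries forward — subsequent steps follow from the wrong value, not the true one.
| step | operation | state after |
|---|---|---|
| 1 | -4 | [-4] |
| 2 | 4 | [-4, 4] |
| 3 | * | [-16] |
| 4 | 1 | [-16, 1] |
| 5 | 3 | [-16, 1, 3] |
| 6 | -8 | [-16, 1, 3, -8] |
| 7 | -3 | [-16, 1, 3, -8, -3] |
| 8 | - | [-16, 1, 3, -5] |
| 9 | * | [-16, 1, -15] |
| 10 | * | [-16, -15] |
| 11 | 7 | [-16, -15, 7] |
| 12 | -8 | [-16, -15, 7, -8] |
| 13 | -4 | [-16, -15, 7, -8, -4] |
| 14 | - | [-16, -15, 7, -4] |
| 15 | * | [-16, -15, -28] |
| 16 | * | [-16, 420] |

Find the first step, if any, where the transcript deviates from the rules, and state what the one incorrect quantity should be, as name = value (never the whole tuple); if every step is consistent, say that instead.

Recomputing the run from the initial state:
step 1: [-4]
step 2: [-4, 4]
step 3: [-16]
step 4: [-16, 1]
step 5: [-16, 1, 3]
step 6: [-16, 1, 3, -8]
step 7: [-16, 1, 3, -8, -3]
step 8: [-16, 1, 3, -5]
step 9: [-16, 1, -15]
step 10: [-16, -15]
step 11: [-16, -15, 7]
step 12: [-16, -15, 7, -8]
step 13: [-16, -15, 7, -8, -4]
step 14: [-16, -15, 7, -4]
step 15: [-16, -15, -28]
step 16: [-16, 420]
This matches the transcript at every step.

no error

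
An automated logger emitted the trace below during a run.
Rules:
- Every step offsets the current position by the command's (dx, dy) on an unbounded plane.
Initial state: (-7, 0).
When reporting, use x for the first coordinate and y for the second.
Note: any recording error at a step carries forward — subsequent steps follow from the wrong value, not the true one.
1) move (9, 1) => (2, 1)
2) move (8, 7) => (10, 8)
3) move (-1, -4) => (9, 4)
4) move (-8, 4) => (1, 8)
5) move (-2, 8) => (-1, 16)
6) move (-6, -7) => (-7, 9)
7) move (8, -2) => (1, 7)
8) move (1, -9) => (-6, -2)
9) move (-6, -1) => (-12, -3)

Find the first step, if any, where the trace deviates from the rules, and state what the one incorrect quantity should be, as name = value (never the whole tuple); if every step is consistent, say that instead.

step 8, x = 2

1. x = -7 + (9) = 2, y = 0 + (1) = 1 (matches)
2. x = 2 + (8) = 10, y = 1 + (7) = 8 (checks out)
3. x = 10 + (-1) = 9, y = 8 + (-4) = 4 (exactly as logged)
4. x = 9 + (-8) = 1, y = 4 + (4) = 8 (matches)
5. x = 1 + (-2) = -1, y = 8 + (8) = 16 (checks out)
6. x = -1 + (-6) = -7, y = 16 + (-7) = 9 (checks out)
7. x = -7 + (8) = 1, y = 9 + (-2) = 7 (same as recorded)
8. x = 1 + (1) = 2, y = 7 + (-9) = -2 (the entry is off here)
Conclusion: step 8 carries the first error; the entry should be x = 2.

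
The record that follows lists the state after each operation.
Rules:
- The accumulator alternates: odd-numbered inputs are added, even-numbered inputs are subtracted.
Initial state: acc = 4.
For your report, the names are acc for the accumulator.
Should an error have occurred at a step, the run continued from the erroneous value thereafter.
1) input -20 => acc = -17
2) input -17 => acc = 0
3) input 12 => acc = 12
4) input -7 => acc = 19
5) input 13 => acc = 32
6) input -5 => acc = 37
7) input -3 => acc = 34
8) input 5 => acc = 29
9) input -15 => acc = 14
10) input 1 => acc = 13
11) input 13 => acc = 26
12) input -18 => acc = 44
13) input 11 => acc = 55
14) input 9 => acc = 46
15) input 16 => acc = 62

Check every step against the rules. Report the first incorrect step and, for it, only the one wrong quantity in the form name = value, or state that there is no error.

step 1: acc = 4 + -20 = -16 -> first mismatch against the record
The audit stops at step 1: the recorded entry is wrong and should be acc = -16.

step 1, acc = -16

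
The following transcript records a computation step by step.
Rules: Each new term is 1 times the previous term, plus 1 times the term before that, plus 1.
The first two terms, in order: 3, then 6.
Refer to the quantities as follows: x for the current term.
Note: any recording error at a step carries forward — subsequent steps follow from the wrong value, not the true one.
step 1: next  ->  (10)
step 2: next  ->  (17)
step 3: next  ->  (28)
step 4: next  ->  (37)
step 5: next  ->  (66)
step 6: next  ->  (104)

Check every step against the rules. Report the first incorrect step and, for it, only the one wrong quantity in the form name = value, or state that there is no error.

step 4, x = 46

1. x = 1*(6) + (1)*(3) + (1) = 10 (agrees with the transcript)
2. x = 1*(10) + (1)*(6) + (1) = 17 (exactly as logged)
3. x = 1*(17) + (1)*(10) + (1) = 28 (same as recorded)
4. x = 1*(28) + (1)*(17) + (1) = 46 (this is not what the transcript shows)
Conclusion: step 4 carries the first error; the entry should be x = 46.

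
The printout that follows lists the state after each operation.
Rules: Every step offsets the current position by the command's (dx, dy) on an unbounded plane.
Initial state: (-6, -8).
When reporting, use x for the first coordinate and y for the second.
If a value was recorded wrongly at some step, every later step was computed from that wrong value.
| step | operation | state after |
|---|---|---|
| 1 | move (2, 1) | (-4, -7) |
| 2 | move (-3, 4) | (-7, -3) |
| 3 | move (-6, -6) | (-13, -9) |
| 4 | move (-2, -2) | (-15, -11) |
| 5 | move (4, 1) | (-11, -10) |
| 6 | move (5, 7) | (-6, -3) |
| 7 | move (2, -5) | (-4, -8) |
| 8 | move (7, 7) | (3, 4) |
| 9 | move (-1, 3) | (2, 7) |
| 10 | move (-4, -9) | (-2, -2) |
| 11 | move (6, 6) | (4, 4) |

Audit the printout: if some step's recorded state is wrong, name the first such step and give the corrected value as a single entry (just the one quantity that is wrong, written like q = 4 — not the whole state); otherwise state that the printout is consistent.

Recomputing the run from the initial state:
step 1: x = -4, y = -7
step 2: x = -7, y = -3
step 3: x = -13, y = -9
step 4: x = -15, y = -11
step 5: x = -11, y = -10
step 6: x = -6, y = -3
step 7: x = -4, y = -8
step 8: x = 3, y = -1
step 9: x = 2, y = 2
step 10: x = -2, y = -7
step 11: x = 4, y = -1
The first disagreement with the printout is at step 8, where the value should be y = -1.

step 8, y = -1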